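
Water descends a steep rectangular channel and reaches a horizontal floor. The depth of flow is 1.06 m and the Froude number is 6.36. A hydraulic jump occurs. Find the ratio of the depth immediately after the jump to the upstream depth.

Fr₁ = 6.36 (given).
Conjugate-depth relation: y₂/y₁ = ½[√(1 + 8Fr₁²) − 1] = ½[√324.6 − 1] = 8.51.

y₂/y₁ = 8.51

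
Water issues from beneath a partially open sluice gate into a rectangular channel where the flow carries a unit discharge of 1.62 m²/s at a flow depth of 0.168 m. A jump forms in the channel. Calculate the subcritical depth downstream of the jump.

V₁ = q/y₁ = 1.62/0.168 = 9.64 m/s. Fr₁ = V₁/√(g·y₁) = 9.64/√(9.81×0.168) = 7.51.
Conjugate-depth relation: y₂/y₁ = ½[√(1 + 8Fr₁²) − 1] = ½[√452.4 − 1] = 10.1.
y₂ = 10.1 × 0.168 = 1.70 m.

y₂ = 1.70 m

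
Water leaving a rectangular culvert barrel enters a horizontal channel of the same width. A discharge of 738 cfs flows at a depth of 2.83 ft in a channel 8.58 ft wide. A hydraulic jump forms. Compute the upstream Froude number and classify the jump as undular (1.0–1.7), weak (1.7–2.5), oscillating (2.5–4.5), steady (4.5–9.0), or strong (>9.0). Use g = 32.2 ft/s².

q = Q/b = 738/8.58 = 86.0 ft²/s; V₁ = q/y₁ = 30.4 ft/s. Fr₁ = V₁/√(g·y₁) = 3.18.
Fr₁ = 3.18 lies in the oscillating range.

Fr₁ = 3.18; oscillating jump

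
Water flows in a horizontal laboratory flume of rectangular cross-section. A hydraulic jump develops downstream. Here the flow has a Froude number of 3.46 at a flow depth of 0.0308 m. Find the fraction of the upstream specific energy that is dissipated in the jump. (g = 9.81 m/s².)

ΔE/E₁ = 0.324 (32.4%)

Fr₁ = 3.46 (given).
Bélanger equation: y₂/y₁ = ½[√(1 + 8Fr₁²) − 1] = ½[√96.77 − 1] = 4.42.
y₂ = 4.42 × 0.0308 = 0.136 m.
E₁ = y₁(1 + Fr₁²/2) = 0.0308×(1 + 3.46²/2) = 0.215 m. ΔE = (y₂ − y₁)³/(4y₁y₂) = 0.0696 m. ΔE/E₁ = 0.0696/0.215 = 0.324.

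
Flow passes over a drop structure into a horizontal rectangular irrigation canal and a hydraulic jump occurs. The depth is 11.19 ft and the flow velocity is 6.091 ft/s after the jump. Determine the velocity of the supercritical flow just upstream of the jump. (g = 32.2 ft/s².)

Fr₂ = V₂/√(g·y₂) = 6.091/√(32.2×11.19) = 0.3209.
Applying the sequent-depth relation in reverse, y₁/y₂ = ½[√(1 + 8Fr₂²) − 1] = ½[√1.8237 − 1] = 0.1752.
y₁ = 0.1752 × 11.19 = 1.961 ft.
V₁ = q/y₁ = 68.16/1.961 = 34.76 ft/s.

V₁ = 34.76 ft/s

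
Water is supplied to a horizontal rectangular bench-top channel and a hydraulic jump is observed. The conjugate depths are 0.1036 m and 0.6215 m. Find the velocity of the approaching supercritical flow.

For a rectangular channel the momentum equation gives q² = ½·g·y₁·y₂·(y₁ + y₂) = ½×9.81×0.1036×0.6215×0.7251 = 0.2290.
q = √0.2290 = 0.4785 m²/s.
V₁ = q/y₁ = 0.4785/0.1036 = 4.619 m/s.

V₁ = 4.619 m/s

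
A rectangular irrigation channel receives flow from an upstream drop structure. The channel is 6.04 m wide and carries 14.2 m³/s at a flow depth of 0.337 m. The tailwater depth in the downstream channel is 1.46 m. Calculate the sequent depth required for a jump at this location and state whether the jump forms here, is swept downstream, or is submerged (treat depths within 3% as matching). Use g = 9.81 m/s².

q = Q/b = 14.2/6.04 = 2.35 m²/s; V₁ = q/y₁ = 6.98 m/s. Fr₁ = V₁/√(g·y₁) = 3.84.
Conjugate-depth relation: y₂/y₁ = ½[√(1 + 8Fr₁²) − 1] = ½[√118.8 − 1] = 4.95.
y₂ = 4.95 × 0.337 = 1.67 m.
Tailwater y_tw = 1.46 m: y_tw < y₂, so the jump is swept downstream.

y₂ = 1.67 m; the jump is swept downstream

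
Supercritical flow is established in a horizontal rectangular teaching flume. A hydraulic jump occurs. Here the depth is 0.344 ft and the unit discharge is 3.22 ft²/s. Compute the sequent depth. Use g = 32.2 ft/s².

y₂ = 1.21 ft

V₁ = q/y₁ = 3.22/0.344 = 9.36 ft/s. Fr₁ = V₁/√(g·y₁) = 9.36/√(32.2×0.344) = 2.81.
By Bélanger, y₂/y₁ = ½[√(1 + 8Fr₁²) − 1] = ½[√64.28 − 1] = 3.51.
y₂ = 3.51 × 0.344 = 1.21 ft.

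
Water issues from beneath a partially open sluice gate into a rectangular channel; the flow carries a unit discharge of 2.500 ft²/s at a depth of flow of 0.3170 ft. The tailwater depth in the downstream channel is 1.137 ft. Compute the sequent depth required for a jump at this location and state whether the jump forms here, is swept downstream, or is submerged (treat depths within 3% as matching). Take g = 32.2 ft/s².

V₁ = q/y₁ = 2.500/0.3170 = 7.886 ft/s. Fr₁ = V₁/√(g·y₁) = 7.886/√(32.2×0.3170) = 2.468.
Sequent-depth ratio: y₂/y₁ = ½[√(1 + 8Fr₁²) − 1] = ½[√49.746 − 1] = 3.027.
y₂ = 3.027 × 0.3170 = 0.9594 ft.
Tailwater y_tw = 1.137 ft: y_tw > y₂, so the jump is submerged.

y₂ = 0.9594 ft; the jump is submerged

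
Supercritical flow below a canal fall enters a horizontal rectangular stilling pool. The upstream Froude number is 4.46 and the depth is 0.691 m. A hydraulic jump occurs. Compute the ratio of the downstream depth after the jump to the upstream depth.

Fr₁ = 4.46 (given).
Sequent-depth ratio: y₂/y₁ = ½[√(1 + 8Fr₁²) − 1] = ½[√160.1 − 1] = 5.83.

y₂/y₁ = 5.83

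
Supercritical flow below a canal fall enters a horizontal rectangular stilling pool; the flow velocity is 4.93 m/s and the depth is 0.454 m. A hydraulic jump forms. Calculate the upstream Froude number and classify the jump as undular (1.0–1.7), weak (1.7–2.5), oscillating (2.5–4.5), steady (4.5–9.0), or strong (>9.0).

Fr₁ = 2.34; weak jump

Fr₁ = V₁/√(g·y₁) = 4.93/√(9.81×0.454) = 2.34.
Fr₁ = 2.34 lies in the weak range.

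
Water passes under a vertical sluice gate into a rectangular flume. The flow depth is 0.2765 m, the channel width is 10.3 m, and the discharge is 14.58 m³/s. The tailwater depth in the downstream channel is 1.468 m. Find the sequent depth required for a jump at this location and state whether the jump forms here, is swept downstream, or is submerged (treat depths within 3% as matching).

q = Q/b = 14.58/10.3 = 1.416 m²/s; V₁ = q/y₁ = 5.119 m/s. Fr₁ = V₁/√(g·y₁) = 3.108.
Bélanger equation: y₂/y₁ = ½[√(1 + 8Fr₁²) − 1] = ½[√78.299 − 1] = 3.924.
y₂ = 3.924 × 0.2765 = 1.085 m.
Tailwater y_tw = 1.468 m: y_tw > y₂, so the jump is submerged.

y₂ = 1.085 m; the jump is submerged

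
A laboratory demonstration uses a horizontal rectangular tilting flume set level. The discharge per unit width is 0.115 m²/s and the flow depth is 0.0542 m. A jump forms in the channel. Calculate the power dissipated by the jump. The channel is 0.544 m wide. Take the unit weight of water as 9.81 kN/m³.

V₁ = q/y₁ = 0.115/0.0542 = 2.12 m/s. Fr₁ = V₁/√(g·y₁) = 2.12/√(9.81×0.0542) = 2.91.
Bélanger equation: y₂/y₁ = ½[√(1 + 8Fr₁²) − 1] = ½[√68.74 − 1] = 3.65.
y₂ = 3.65 × 0.0542 = 0.198 m.
V₂ = q/y₂ = 0.115/0.198 = 0.582 m/s. E₁ = y₁ + V₁²/2g = 0.284 m; E₂ = y₂ + V₂²/2g = 0.215 m. ΔE = E₁ − E₂ = 0.0688 m.
Q = q·b = 0.115 × 0.544 = 0.0626 m³/s. P = γ·Q·ΔE = 9.81 × 0.0626 × 0.0688 = 0.0422 kW.

P = 0.0422 kW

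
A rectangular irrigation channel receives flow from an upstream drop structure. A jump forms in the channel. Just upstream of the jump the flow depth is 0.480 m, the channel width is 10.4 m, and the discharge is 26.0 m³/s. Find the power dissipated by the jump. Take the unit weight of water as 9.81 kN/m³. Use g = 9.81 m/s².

q = Q/b = 26.0/10.4 = 2.50 m²/s; V₁ = q/y₁ = 5.21 m/s. Fr₁ = V₁/√(g·y₁) = 2.40.
By Bélanger, y₂/y₁ = ½[√(1 + 8Fr₁²) − 1] = ½[√47.09 − 1] = 2.93.
y₂ = 2.93 × 0.480 = 1.41 m.
V₂ = q/y₂ = 2.50/1.41 = 1.78 m/s. E₁ = y₁ + V₁²/2g = 1.86 m; E₂ = y₂ + V₂²/2g = 1.57 m. ΔE = E₁ − E₂ = 0.295 m.
P = γ·Q·ΔE = 9.81 × 26.0 × 0.295 = 75.2 kW.

P = 75.2 kW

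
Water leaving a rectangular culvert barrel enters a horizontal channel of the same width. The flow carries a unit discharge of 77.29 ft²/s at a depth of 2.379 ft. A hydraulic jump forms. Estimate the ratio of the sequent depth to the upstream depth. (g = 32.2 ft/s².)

y₂/y₁ = 4.773

V₁ = q/y₁ = 77.29/2.379 = 32.49 ft/s. Fr₁ = V₁/√(g·y₁) = 32.49/√(32.2×2.379) = 3.712.
From the momentum equation for a rectangular channel, y₂/y₁ = ½[√(1 + 8Fr₁²) − 1] = ½[√111.23 − 1] = 4.773.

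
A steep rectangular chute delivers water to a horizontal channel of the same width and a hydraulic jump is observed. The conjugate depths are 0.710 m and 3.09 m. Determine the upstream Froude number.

Fr₁ = 3.41

For a rectangular channel the momentum equation gives q² = ½·g·y₁·y₂·(y₁ + y₂) = ½×9.81×0.710×3.09×3.80 = 40.9.
q = √40.9 = 6.39 m²/s.
V₁ = q/y₁ = 9.01 m/s; Fr₁ = V₁/√(g·y₁) = 3.41.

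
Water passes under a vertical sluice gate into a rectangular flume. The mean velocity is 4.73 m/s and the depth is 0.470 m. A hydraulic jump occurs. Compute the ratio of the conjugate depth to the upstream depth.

y₂/y₁ = 2.66

Fr₁ = V₁/√(g·y₁) = 4.73/√(9.81×0.470) = 2.20.
Sequent-depth ratio: y₂/y₁ = ½[√(1 + 8Fr₁²) − 1] = ½[√39.82 − 1] = 2.66.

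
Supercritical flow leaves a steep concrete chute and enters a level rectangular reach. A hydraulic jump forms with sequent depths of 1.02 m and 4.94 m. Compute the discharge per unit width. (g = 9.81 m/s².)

For a rectangular channel the momentum equation gives q² = ½·g·y₁·y₂·(y₁ + y₂) = ½×9.81×1.02×4.94×5.96 = 147.
q = √147 = 12.1 m²/s.

q = 12.1 m²/s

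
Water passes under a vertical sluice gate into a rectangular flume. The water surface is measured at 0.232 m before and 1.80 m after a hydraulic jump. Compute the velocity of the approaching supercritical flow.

V₁ = 8.79 m/s

For a rectangular channel the momentum equation gives q² = ½·g·y₁·y₂·(y₁ + y₂) = ½×9.81×0.232×1.80×2.03 = 4.16.
q = √4.16 = 2.04 m²/s.
V₁ = q/y₁ = 2.04/0.232 = 8.79 m/s.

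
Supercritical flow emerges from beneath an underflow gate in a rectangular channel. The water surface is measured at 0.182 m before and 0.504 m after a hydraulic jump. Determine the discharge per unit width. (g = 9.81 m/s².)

q = 0.556 m²/s

For a rectangular channel the momentum equation gives q² = ½·g·y₁·y₂·(y₁ + y₂) = ½×9.81×0.182×0.504×0.686 = 0.309.
q = √0.309 = 0.556 m²/s.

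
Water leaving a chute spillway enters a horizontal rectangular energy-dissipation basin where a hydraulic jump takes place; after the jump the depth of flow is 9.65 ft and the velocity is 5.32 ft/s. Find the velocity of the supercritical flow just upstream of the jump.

V₁ = 33.8 ft/s

Fr₂ = V₂/√(g·y₂) = 5.32/√(32.2×9.65) = 0.302.
Since the conjugate-depth ratio holds either way, y₁/y₂ = ½[√(1 + 8Fr₂²) − 1] = ½[√1.729 − 1] = 0.157.
y₁ = 0.157 × 9.65 = 1.52 ft.
V₁ = q/y₁ = 51.3/1.52 = 33.8 ft/s.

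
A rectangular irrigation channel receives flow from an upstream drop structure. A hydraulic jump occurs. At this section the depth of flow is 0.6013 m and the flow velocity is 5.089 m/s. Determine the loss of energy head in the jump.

ΔE = 0.2046 m

Fr₁ = V₁/√(g·y₁) = 5.089/√(9.81×0.6013) = 2.095.
From the momentum equation for a rectangular channel, y₂/y₁ = ½[√(1 + 8Fr₁²) − 1] = ½[√36.123 − 1] = 2.505.
y₂ = 2.505 × 0.6013 = 1.506 m.
q = V₁·y₁ = 5.089 × 0.6013 = 3.060 m²/s. V₂ = q/y₂ = 3.060/1.506 = 2.031 m/s. E₁ = y₁ + V₁²/2g = 1.921 m; E₂ = y₂ + V₂²/2g = 1.717 m. ΔE = E₁ − E₂ = 0.2046 m.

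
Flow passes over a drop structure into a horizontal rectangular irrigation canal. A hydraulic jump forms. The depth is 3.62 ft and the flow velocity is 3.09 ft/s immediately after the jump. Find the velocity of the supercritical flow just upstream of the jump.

Fr₂ = V₂/√(g·y₂) = 3.09/√(32.2×3.62) = 0.286.
Applying the sequent-depth relation in reverse, y₁/y₂ = ½[√(1 + 8Fr₂²) − 1] = ½[√1.655 − 1] = 0.143.
y₁ = 0.143 × 3.62 = 0.519 ft.
V₁ = q/y₁ = 11.2/0.519 = 21.6 ft/s.

V₁ = 21.6 ft/s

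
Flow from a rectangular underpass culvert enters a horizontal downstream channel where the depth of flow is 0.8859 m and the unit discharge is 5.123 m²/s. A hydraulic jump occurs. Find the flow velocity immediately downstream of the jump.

V₂ = 2.494 m/s

V₁ = q/y₁ = 5.123/0.8859 = 5.783 m/s. Fr₁ = V₁/√(g·y₁) = 5.783/√(9.81×0.8859) = 1.962.
From the momentum equation for a rectangular channel, y₂/y₁ = ½[√(1 + 8Fr₁²) − 1] = ½[√31.783 − 1] = 2.319.
y₂ = 2.319 × 0.8859 = 2.054 m.
V₂ = q/y₂ = 5.123/2.054 = 2.494 m/s.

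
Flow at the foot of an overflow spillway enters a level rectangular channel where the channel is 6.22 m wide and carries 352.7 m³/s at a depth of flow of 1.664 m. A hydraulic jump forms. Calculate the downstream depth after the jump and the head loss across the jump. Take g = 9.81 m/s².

y₂ = 19.03 m; ΔE = 41.36 m

q = Q/b = 352.7/6.22 = 56.70 m²/s; V₁ = q/y₁ = 34.08 m/s. Fr₁ = V₁/√(g·y₁) = 8.434.
From the momentum equation for a rectangular channel, y₂/y₁ = ½[√(1 + 8Fr₁²) − 1] = ½[√570.10 − 1] = 11.44.
y₂ = 11.44 × 1.664 = 19.03 m.
V₂ = q/y₂ = 56.70/19.03 = 2.979 m/s. E₁ = y₁ + V₁²/2g = 60.85 m; E₂ = y₂ + V₂²/2g = 19.49 m. ΔE = E₁ − E₂ = 41.36 m.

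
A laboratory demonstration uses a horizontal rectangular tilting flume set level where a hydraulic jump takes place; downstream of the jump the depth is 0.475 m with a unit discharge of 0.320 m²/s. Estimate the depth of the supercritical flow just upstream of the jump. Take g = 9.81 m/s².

V₂ = q/y₂ = 0.320/0.475 = 0.674 m/s; Fr₂ = V₂/√(g·y₂) = 0.312.
From the momentum equation (using Fr₂), y₁/y₂ = ½[√(1 + 8Fr₂²) − 1] = ½[√1.779 − 1] = 0.167.
y₁ = 0.167 × 0.475 = 0.0793 m.

y₁ = 0.0793 m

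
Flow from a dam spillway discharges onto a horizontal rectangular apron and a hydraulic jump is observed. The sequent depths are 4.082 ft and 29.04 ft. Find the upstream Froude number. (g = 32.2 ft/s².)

Fr₁ = 5.372

For a rectangular channel the momentum equation gives q² = ½·g·y₁·y₂·(y₁ + y₂) = ½×32.2×4.082×29.04×33.12 = 63214.
q = √63214 = 251.4 ft²/s.
V₁ = q/y₁ = 61.59 ft/s; Fr₁ = V₁/√(g·y₁) = 5.372.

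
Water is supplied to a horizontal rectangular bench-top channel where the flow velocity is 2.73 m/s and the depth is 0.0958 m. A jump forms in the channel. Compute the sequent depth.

y₂ = 0.337 m

Fr₁ = V₁/√(g·y₁) = 2.73/√(9.81×0.0958) = 2.82.
By Bélanger, y₂/y₁ = ½[√(1 + 8Fr₁²) − 1] = ½[√64.44 − 1] = 3.51.
y₂ = 3.51 × 0.0958 = 0.337 m.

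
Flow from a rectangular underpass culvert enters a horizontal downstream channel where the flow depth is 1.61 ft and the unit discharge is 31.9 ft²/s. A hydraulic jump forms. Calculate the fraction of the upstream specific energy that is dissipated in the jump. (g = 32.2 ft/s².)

ΔE/E₁ = 0.217 (21.7%)

V₁ = q/y₁ = 31.9/1.61 = 19.8 ft/s. Fr₁ = V₁/√(g·y₁) = 19.8/√(32.2×1.61) = 2.75.
Conjugate-depth relation: y₂/y₁ = ½[√(1 + 8Fr₁²) − 1] = ½[√61.58 − 1] = 3.42.
y₂ = 3.42 × 1.61 = 5.51 ft.
E₁ = y₁ + V₁²/2g = 7.71 ft. ΔE = (y₂ − y₁)³/(4y₁y₂) = 1.67 ft. ΔE/E₁ = 1.67/7.71 = 0.217.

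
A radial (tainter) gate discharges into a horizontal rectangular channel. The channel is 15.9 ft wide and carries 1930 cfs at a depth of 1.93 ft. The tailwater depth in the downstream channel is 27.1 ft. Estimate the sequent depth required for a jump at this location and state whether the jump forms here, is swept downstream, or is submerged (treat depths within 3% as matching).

q = Q/b = 1930/15.9 = 121 ft²/s; V₁ = q/y₁ = 62.9 ft/s. Fr₁ = V₁/√(g·y₁) = 7.98.
Bélanger equation: y₂/y₁ = ½[√(1 + 8Fr₁²) − 1] = ½[√510.2 − 1] = 10.8.
y₂ = 10.8 × 1.93 = 20.8 ft.
Tailwater y_tw = 27.1 ft: y_tw > y₂, so the jump is submerged.

y₂ = 20.8 ft; the jump is submerged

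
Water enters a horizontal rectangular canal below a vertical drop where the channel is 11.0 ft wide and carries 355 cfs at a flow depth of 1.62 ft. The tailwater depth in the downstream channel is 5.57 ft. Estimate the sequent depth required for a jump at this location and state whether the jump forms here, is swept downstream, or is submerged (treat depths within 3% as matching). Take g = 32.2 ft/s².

q = Q/b = 355/11.0 = 32.3 ft²/s; V₁ = q/y₁ = 19.9 ft/s. Fr₁ = V₁/√(g·y₁) = 2.76.
Bélanger equation: y₂/y₁ = ½[√(1 + 8Fr₁²) − 1] = ½[√61.86 − 1] = 3.43.
y₂ = 3.43 × 1.62 = 5.56 ft.
Tailwater y_tw = 5.57 ft: y_tw ≈ y₂, so the jump forms here.

y₂ = 5.56 ft; the jump forms here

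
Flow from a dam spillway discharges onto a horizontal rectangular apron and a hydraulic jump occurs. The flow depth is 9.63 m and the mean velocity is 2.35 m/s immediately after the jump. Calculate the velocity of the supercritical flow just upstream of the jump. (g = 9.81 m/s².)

V₁ = 22.2 m/s

Fr₂ = V₂/√(g·y₂) = 2.35/√(9.81×9.63) = 0.242.
From the momentum equation (using Fr₂), y₁/y₂ = ½[√(1 + 8Fr₂²) − 1] = ½[√1.468 − 1] = 0.106.
y₁ = 0.106 × 9.63 = 1.02 m.
V₁ = q/y₁ = 22.6/1.02 = 22.2 m/s.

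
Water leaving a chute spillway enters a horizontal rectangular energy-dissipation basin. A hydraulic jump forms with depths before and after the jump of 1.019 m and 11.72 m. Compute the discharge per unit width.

q = 27.32 m²/s

For a rectangular channel the momentum equation gives q² = ½·g·y₁·y₂·(y₁ + y₂) = ½×9.81×1.019×11.72×12.74 = 746.2.
q = √746.2 = 27.32 m²/s.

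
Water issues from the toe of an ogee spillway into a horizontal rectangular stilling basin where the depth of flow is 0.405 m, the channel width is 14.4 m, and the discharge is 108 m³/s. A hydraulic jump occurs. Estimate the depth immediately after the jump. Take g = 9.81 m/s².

q = Q/b = 108/14.4 = 7.50 m²/s; V₁ = q/y₁ = 18.5 m/s. Fr₁ = V₁/√(g·y₁) = 9.29.
Sequent-depth ratio: y₂/y₁ = ½[√(1 + 8Fr₁²) − 1] = ½[√691.5 − 1] = 12.6.
y₂ = 12.6 × 0.405 = 5.12 m.

y₂ = 5.12 m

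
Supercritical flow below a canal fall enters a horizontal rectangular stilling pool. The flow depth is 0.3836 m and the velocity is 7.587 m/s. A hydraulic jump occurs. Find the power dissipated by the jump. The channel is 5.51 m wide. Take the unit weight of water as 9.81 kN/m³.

Fr₁ = V₁/√(g·y₁) = 7.587/√(9.81×0.3836) = 3.911.
Sequent-depth ratio: y₂/y₁ = ½[√(1 + 8Fr₁²) − 1] = ½[√123.37 − 1] = 5.054.
y₂ = 5.054 × 0.3836 = 1.939 m.
Head loss: ΔE = (y₂ − y₁)³/(4y₁y₂) = (1.939 − 0.3836)³/(4×0.3836×1.939) = 3.760/2.975 = 1.264 m.
q = V₁·y₁ = 7.587 × 0.3836 = 2.910 m²/s. Q = q·b = 2.910 × 5.51 = 16.04 m³/s. P = γ·Q·ΔE = 9.81 × 16.04 × 1.264 = 198.8 kW.

P = 198.8 kW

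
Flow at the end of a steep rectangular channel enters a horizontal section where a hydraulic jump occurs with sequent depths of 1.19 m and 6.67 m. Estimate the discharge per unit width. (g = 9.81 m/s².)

q = 17.5 m²/s

For a rectangular channel the momentum equation gives q² = ½·g·y₁·y₂·(y₁ + y₂) = ½×9.81×1.19×6.67×7.86 = 306.
q = √306 = 17.5 m²/s.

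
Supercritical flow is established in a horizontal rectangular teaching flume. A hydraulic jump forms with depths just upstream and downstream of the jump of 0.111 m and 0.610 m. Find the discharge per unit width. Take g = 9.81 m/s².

q = 0.489 m²/s

For a rectangular channel the momentum equation gives q² = ½·g·y₁·y₂·(y₁ + y₂) = ½×9.81×0.111×0.610×0.721 = 0.239.
q = √0.239 = 0.489 m²/s.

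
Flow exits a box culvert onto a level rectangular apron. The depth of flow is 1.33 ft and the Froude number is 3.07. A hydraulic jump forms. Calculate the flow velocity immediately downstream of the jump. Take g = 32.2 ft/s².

V₂ = 5.19 ft/s

Fr₁ = 3.07 (given).
Conjugate-depth relation: y₂/y₁ = ½[√(1 + 8Fr₁²) − 1] = ½[√76.40 − 1] = 3.87.
y₂ = 3.87 × 1.33 = 5.15 ft.
V₁ = Fr₁·√(g·y₁) = 3.07×√(32.2×1.33) = 20.1 ft/s; q = V₁·y₁ = 26.7 ft²/s.
V₂ = q/y₂ = 26.7/5.15 = 5.19 ft/s.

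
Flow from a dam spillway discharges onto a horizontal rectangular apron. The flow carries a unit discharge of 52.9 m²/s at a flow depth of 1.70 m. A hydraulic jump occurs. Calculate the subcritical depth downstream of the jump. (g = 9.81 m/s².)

y₂ = 17.5 m

V₁ = q/y₁ = 52.9/1.70 = 31.1 m/s. Fr₁ = V₁/√(g·y₁) = 31.1/√(9.81×1.70) = 7.62.
Sequent-depth ratio: y₂/y₁ = ½[√(1 + 8Fr₁²) − 1] = ½[√465.5 − 1] = 10.3.
y₂ = 10.3 × 1.70 = 17.5 m.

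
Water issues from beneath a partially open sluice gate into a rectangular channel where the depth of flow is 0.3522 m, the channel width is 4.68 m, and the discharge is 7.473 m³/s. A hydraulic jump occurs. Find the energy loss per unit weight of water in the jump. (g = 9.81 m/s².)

ΔE = 0.2308 m

q = Q/b = 7.473/4.68 = 1.597 m²/s; V₁ = q/y₁ = 4.534 m/s. Fr₁ = V₁/√(g·y₁) = 2.439.
By Bélanger, y₂/y₁ = ½[√(1 + 8Fr₁²) − 1] = ½[√48.594 − 1] = 2.985.
y₂ = 2.985 × 0.3522 = 1.051 m.
Head loss: ΔE = (y₂ − y₁)³/(4y₁y₂) = (1.051 − 0.3522)³/(4×0.3522×1.051) = 0.3419/1.481 = 0.2308 m.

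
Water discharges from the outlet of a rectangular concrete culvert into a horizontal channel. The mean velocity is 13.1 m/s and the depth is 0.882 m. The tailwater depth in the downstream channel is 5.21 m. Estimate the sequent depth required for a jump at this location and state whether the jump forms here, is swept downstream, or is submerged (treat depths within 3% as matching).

y₂ = 5.13 m; the jump forms here

Fr₁ = V₁/√(g·y₁) = 13.1/√(9.81×0.882) = 4.45.
Bélanger equation: y₂/y₁ = ½[√(1 + 8Fr₁²) − 1] = ½[√159.7 − 1] = 5.82.
y₂ = 5.82 × 0.882 = 5.13 m.
Tailwater y_tw = 5.21 m: y_tw ≈ y₂, so the jump forms here.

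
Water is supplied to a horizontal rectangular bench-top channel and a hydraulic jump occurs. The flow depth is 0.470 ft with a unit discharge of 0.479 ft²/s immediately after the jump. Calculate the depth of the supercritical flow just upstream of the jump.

V₂ = q/y₂ = 0.479/0.470 = 1.02 ft/s; Fr₂ = V₂/√(g·y₂) = 0.262.
Since the conjugate-depth ratio holds either way, y₁/y₂ = ½[√(1 + 8Fr₂²) − 1] = ½[√1.549 − 1] = 0.122.
y₁ = 0.122 × 0.470 = 0.0575 ft.

y₁ = 0.0575 ft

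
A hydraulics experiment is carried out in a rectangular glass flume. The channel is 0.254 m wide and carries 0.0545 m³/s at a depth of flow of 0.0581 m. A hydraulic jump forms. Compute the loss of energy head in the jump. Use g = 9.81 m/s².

q = Q/b = 0.0545/0.254 = 0.215 m²/s; V₁ = q/y₁ = 3.69 m/s. Fr₁ = V₁/√(g·y₁) = 4.89.
Bélanger equation: y₂/y₁ = ½[√(1 + 8Fr₁²) − 1] = ½[√192.4 − 1] = 6.44.
y₂ = 6.44 × 0.0581 = 0.374 m.
V₂ = q/y₂ = 0.215/0.374 = 0.574 m/s. E₁ = y₁ + V₁²/2g = 0.753 m; E₂ = y₂ + V₂²/2g = 0.391 m. ΔE = E₁ − E₂ = 0.363 m.

ΔE = 0.363 m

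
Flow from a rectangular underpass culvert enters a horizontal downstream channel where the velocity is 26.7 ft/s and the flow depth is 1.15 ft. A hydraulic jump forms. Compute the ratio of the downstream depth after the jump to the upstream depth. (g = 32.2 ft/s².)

y₂/y₁ = 5.73

Fr₁ = V₁/√(g·y₁) = 26.7/√(32.2×1.15) = 4.39.
From the momentum equation for a rectangular channel, y₂/y₁ = ½[√(1 + 8Fr₁²) − 1] = ½[√155.0 − 1] = 5.73.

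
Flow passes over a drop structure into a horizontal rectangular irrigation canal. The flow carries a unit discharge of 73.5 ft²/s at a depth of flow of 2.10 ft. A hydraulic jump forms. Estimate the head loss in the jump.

ΔE = 8.87 ft

V₁ = q/y₁ = 73.5/2.10 = 35.0 ft/s. Fr₁ = V₁/√(g·y₁) = 35.0/√(32.2×2.10) = 4.26.
By Bélanger, y₂/y₁ = ½[√(1 + 8Fr₁²) − 1] = ½[√145.9 − 1] = 5.54.
y₂ = 5.54 × 2.10 = 11.6 ft.
V₂ = q/y₂ = 73.5/11.6 = 6.32 ft/s. E₁ = y₁ + V₁²/2g = 21.1 ft; E₂ = y₂ + V₂²/2g = 12.3 ft. ΔE = E₁ − E₂ = 8.87 ft.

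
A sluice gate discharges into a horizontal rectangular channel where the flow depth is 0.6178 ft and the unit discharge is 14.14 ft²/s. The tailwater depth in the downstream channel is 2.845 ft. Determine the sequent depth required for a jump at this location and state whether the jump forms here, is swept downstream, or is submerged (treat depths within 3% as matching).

y₂ = 4.185 ft; the jump is swept downstream

V₁ = q/y₁ = 14.14/0.6178 = 22.89 ft/s. Fr₁ = V₁/√(g·y₁) = 22.89/√(32.2×0.6178) = 5.132.
Sequent-depth ratio: y₂/y₁ = ½[√(1 + 8Fr₁²) − 1] = ½[√211.66 − 1] = 6.774.
y₂ = 6.774 × 0.6178 = 4.185 ft.
Tailwater y_tw = 2.845 ft: y_tw < y₂, so the jump is swept downstream.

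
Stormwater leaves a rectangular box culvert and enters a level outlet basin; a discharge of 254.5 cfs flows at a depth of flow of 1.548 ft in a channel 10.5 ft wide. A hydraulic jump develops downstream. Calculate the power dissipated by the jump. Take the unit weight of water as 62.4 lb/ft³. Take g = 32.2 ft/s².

P = 19.66 hp

q = Q/b = 254.5/10.5 = 24.24 ft²/s; V₁ = q/y₁ = 15.66 ft/s. Fr₁ = V₁/√(g·y₁) = 2.218.
Bélanger equation: y₂/y₁ = ½[√(1 + 8Fr₁²) − 1] = ½[√40.348 − 1] = 2.676.
y₂ = 2.676 × 1.548 = 4.142 ft.
Head loss: ΔE = (y₂ − y₁)³/(4y₁y₂) = (4.142 − 1.548)³/(4×1.548×4.142) = 17.46/25.65 = 0.6808 ft.
P = γ·Q·ΔE/550 = 62.4 × 254.5 × 0.6808 / 550 = 19.66 hp.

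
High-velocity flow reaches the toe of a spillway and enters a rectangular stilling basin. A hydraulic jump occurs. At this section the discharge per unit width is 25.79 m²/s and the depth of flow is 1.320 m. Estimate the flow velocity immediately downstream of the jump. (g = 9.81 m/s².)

V₁ = q/y₁ = 25.79/1.320 = 19.54 m/s. Fr₁ = V₁/√(g·y₁) = 19.54/√(9.81×1.320) = 5.429.
From the momentum equation for a rectangular channel, y₂/y₁ = ½[√(1 + 8Fr₁²) − 1] = ½[√236.83 − 1] = 7.195.
y₂ = 7.195 × 1.320 = 9.497 m.
V₂ = q/y₂ = 25.79/9.497 = 2.716 m/s.

V₂ = 2.716 m/s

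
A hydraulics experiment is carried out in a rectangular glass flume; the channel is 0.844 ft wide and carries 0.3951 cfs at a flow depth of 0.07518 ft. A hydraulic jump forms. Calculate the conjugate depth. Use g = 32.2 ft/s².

q = Q/b = 0.3951/0.844 = 0.4681 ft²/s; V₁ = q/y₁ = 6.227 ft/s. Fr₁ = V₁/√(g·y₁) = 4.002.
Conjugate-depth relation: y₂/y₁ = ½[√(1 + 8Fr₁²) − 1] = ½[√129.13 − 1] = 5.182.
y₂ = 5.182 × 0.07518 = 0.3896 ft.

y₂ = 0.3896 ft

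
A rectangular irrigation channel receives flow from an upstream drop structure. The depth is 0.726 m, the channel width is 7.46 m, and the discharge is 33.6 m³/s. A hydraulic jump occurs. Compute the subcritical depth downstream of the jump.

q = Q/b = 33.6/7.46 = 4.50 m²/s; V₁ = q/y₁ = 6.20 m/s. Fr₁ = V₁/√(g·y₁) = 2.32.
Conjugate-depth relation: y₂/y₁ = ½[√(1 + 8Fr₁²) − 1] = ½[√44.23 − 1] = 2.83.
y₂ = 2.83 × 0.726 = 2.05 m.

y₂ = 2.05 m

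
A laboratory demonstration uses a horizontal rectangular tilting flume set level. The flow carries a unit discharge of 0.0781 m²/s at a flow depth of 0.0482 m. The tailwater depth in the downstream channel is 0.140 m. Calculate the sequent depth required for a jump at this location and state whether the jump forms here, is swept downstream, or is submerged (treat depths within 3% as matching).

y₂ = 0.138 m; the jump forms here

V₁ = q/y₁ = 0.0781/0.0482 = 1.62 m/s. Fr₁ = V₁/√(g·y₁) = 1.62/√(9.81×0.0482) = 2.36.
Conjugate-depth relation: y₂/y₁ = ½[√(1 + 8Fr₁²) − 1] = ½[√45.42 − 1] = 2.87.
y₂ = 2.87 × 0.0482 = 0.138 m.
Tailwater y_tw = 0.140 m: y_tw ≈ y₂, so the jump forms here.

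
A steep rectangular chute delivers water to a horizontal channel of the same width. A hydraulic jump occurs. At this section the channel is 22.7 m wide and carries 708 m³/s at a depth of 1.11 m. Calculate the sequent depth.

q = Q/b = 708/22.7 = 31.2 m²/s; V₁ = q/y₁ = 28.1 m/s. Fr₁ = V₁/√(g·y₁) = 8.52.
From the momentum equation for a rectangular channel, y₂/y₁ = ½[√(1 + 8Fr₁²) − 1] = ½[√581.1 − 1] = 11.6.
y₂ = 11.6 × 1.11 = 12.8 m.

y₂ = 12.8 m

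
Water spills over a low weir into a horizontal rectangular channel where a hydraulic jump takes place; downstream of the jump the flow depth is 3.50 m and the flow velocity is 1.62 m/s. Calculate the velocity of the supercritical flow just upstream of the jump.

V₁ = 12.0 m/s

Fr₂ = V₂/√(g·y₂) = 1.62/√(9.81×3.50) = 0.276.
Applying the sequent-depth relation in reverse, y₁/y₂ = ½[√(1 + 8Fr₂²) − 1] = ½[√1.611 − 1] = 0.135.
y₁ = 0.135 × 3.50 = 0.472 m.
V₁ = q/y₁ = 5.67/0.472 = 12.0 m/s.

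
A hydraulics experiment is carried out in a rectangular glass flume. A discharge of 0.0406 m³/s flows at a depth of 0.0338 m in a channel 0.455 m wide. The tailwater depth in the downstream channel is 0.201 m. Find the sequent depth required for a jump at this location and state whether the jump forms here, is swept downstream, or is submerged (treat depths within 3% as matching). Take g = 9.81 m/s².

y₂ = 0.203 m; the jump forms here

q = Q/b = 0.0406/0.455 = 0.0892 m²/s; V₁ = q/y₁ = 2.64 m/s. Fr₁ = V₁/√(g·y₁) = 4.58.
Conjugate-depth relation: y₂/y₁ = ½[√(1 + 8Fr₁²) − 1] = ½[√169.2 − 1] = 6.00.
y₂ = 6.00 × 0.0338 = 0.203 m.
Tailwater y_tw = 0.201 m: y_tw ≈ y₂, so the jump forms here.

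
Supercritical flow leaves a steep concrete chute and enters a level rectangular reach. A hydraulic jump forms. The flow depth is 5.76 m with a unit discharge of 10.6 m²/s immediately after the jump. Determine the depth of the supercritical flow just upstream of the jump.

y₁ = 0.623 m

V₂ = q/y₂ = 10.6/5.76 = 1.84 m/s; Fr₂ = V₂/√(g·y₂) = 0.245.
Since the conjugate-depth ratio holds either way, y₁/y₂ = ½[√(1 + 8Fr₂²) − 1] = ½[√1.479 − 1] = 0.108.
y₁ = 0.108 × 5.76 = 0.623 m.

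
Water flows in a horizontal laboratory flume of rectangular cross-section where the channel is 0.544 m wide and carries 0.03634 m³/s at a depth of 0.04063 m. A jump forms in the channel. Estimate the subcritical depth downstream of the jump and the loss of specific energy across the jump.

y₂ = 0.1307 m; ΔE = 0.03440 m

q = Q/b = 0.03634/0.544 = 0.06680 m²/s; V₁ = q/y₁ = 1.644 m/s. Fr₁ = V₁/√(g·y₁) = 2.604.
From the momentum equation for a rectangular channel, y₂/y₁ = ½[√(1 + 8Fr₁²) − 1] = ½[√55.257 − 1] = 3.217.
y₂ = 3.217 × 0.04063 = 0.1307 m.
Head loss: ΔE = (y₂ − y₁)³/(4y₁y₂) = (0.1307 − 0.04063)³/(4×0.04063×0.1307) = 0.0007306/0.02124 = 0.03440 m.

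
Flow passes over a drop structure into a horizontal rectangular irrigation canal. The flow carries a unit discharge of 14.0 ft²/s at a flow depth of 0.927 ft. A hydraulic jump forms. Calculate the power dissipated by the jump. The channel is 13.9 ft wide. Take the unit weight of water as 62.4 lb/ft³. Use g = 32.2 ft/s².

P = 21.6 hp

V₁ = q/y₁ = 14.0/0.927 = 15.1 ft/s. Fr₁ = V₁/√(g·y₁) = 15.1/√(32.2×0.927) = 2.76.
Sequent-depth ratio: y₂/y₁ = ½[√(1 + 8Fr₁²) − 1] = ½[√62.13 − 1] = 3.44.
y₂ = 3.44 × 0.927 = 3.19 ft.
V₂ = q/y₂ = 14.0/3.19 = 4.39 ft/s. E₁ = y₁ + V₁²/2g = 4.47 ft; E₂ = y₂ + V₂²/2g = 3.49 ft. ΔE = E₁ − E₂ = 0.980 ft.
Q = q·b = 14.0 × 13.9 = 195 cfs. P = γ·Q·ΔE/550 = 62.4 × 195 × 0.980 / 550 = 21.6 hp.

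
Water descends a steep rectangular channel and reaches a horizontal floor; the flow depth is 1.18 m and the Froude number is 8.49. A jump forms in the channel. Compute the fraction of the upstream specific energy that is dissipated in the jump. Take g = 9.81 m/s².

Fr₁ = 8.49 (given).
Bélanger equation: y₂/y₁ = ½[√(1 + 8Fr₁²) − 1] = ½[√577.6 − 1] = 11.5.
y₂ = 11.5 × 1.18 = 13.6 m.
E₁ = y₁(1 + Fr₁²/2) = 1.18×(1 + 8.49²/2) = 43.7 m. ΔE = (y₂ − y₁)³/(4y₁y₂) = 29.8 m. ΔE/E₁ = 29.8/43.7 = 0.682.

ΔE/E₁ = 0.682 (68.2%)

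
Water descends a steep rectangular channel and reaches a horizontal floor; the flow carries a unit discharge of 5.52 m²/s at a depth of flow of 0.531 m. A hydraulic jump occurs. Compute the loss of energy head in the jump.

ΔE = 2.72 m

V₁ = q/y₁ = 5.52/0.531 = 10.4 m/s. Fr₁ = V₁/√(g·y₁) = 10.4/√(9.81×0.531) = 4.55.
Bélanger equation: y₂/y₁ = ½[√(1 + 8Fr₁²) − 1] = ½[√167.0 − 1] = 5.96.
y₂ = 5.96 × 0.531 = 3.17 m.
V₂ = q/y₂ = 5.52/3.17 = 1.74 m/s. E₁ = y₁ + V₁²/2g = 6.04 m; E₂ = y₂ + V₂²/2g = 3.32 m. ΔE = E₁ − E₂ = 2.72 m.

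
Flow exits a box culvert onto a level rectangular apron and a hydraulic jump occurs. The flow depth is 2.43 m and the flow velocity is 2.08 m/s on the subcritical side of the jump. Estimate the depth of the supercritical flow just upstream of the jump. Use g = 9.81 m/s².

Fr₂ = V₂/√(g·y₂) = 2.08/√(9.81×2.43) = 0.426.
The Bélanger relation is symmetric: y₁/y₂ = ½[√(1 + 8Fr₂²) − 1] = ½[√2.452 − 1] = 0.283.
y₁ = 0.283 × 2.43 = 0.688 m.

y₁ = 0.688 m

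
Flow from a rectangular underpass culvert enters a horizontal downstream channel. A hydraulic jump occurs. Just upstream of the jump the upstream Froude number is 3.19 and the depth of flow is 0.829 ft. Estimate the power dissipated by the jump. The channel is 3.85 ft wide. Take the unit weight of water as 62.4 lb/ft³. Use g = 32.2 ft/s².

P = 8.59 hp

Fr₁ = 3.19 (given).
Conjugate-depth relation: y₂/y₁ = ½[√(1 + 8Fr₁²) − 1] = ½[√82.41 − 1] = 4.04.
y₂ = 4.04 × 0.829 = 3.35 ft.
V₁ = Fr₁·√(g·y₁) = 3.19×√(32.2×0.829) = 16.5 ft/s; q = V₁·y₁ = 13.7 ft²/s. V₂ = q/y₂ = 13.7/3.35 = 4.08 ft/s. E₁ = y₁ + V₁²/2g = 5.05 ft; E₂ = y₂ + V₂²/2g = 3.61 ft. ΔE = E₁ − E₂ = 1.44 ft.
Q = q·b = 13.7 × 3.85 = 52.6 cfs. P = γ·Q·ΔE/550 = 62.4 × 52.6 × 1.44 / 550 = 8.59 hp.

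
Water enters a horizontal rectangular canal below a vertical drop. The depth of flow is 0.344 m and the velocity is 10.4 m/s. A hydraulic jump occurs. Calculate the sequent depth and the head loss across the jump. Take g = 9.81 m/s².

Fr₁ = V₁/√(g·y₁) = 10.4/√(9.81×0.344) = 5.66.
By Bélanger, y₂/y₁ = ½[√(1 + 8Fr₁²) − 1] = ½[√257.4 − 1] = 7.52.
y₂ = 7.52 × 0.344 = 2.59 m.
Head loss: ΔE = (y₂ − y₁)³/(4y₁y₂) = (2.59 − 0.344)³/(4×0.344×2.59) = 11.3/3.56 = 3.17 m.

y₂ = 2.59 m; ΔE = 3.17 m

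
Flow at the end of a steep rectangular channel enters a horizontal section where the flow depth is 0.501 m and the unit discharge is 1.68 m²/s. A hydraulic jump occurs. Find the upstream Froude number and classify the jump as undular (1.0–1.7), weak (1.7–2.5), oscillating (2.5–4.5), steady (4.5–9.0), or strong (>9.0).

V₁ = q/y₁ = 1.68/0.501 = 3.35 m/s. Fr₁ = V₁/√(g·y₁) = 3.35/√(9.81×0.501) = 1.51.
Fr₁ = 1.51 lies in the undular range.

Fr₁ = 1.51; undular jump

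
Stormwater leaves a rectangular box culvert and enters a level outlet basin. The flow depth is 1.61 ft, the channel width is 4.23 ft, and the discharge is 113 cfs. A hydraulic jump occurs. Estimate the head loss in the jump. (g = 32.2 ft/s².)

q = Q/b = 113/4.23 = 26.7 ft²/s; V₁ = q/y₁ = 16.6 ft/s. Fr₁ = V₁/√(g·y₁) = 2.30.
By Bélanger, y₂/y₁ = ½[√(1 + 8Fr₁²) − 1] = ½[√43.48 − 1] = 2.80.
y₂ = 2.80 × 1.61 = 4.50 ft.
V₂ = q/y₂ = 26.7/4.50 = 5.93 ft/s. E₁ = y₁ + V₁²/2g = 5.89 ft; E₂ = y₂ + V₂²/2g = 5.05 ft. ΔE = E₁ − E₂ = 0.835 ft.

ΔE = 0.835 ft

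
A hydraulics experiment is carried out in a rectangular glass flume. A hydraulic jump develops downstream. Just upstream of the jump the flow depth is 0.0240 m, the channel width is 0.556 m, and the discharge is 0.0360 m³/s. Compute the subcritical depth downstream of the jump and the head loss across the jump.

y₂ = 0.177 m; ΔE = 0.211 m

q = Q/b = 0.0360/0.556 = 0.0647 m²/s; V₁ = q/y₁ = 2.70 m/s. Fr₁ = V₁/√(g·y₁) = 5.56.
Sequent-depth ratio: y₂/y₁ = ½[√(1 + 8Fr₁²) − 1] = ½[√248.3 − 1] = 7.38.
y₂ = 7.38 × 0.0240 = 0.177 m.
Head loss: ΔE = (y₂ − y₁)³/(4y₁y₂) = (0.177 − 0.0240)³/(4×0.0240×0.177) = 0.00359/0.0170 = 0.211 m.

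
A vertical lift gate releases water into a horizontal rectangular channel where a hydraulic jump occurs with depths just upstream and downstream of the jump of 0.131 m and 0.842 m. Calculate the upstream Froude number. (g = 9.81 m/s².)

For a rectangular channel the momentum equation gives q² = ½·g·y₁·y₂·(y₁ + y₂) = ½×9.81×0.131×0.842×0.973 = 0.526.
q = √0.526 = 0.726 m²/s.
V₁ = q/y₁ = 5.54 m/s; Fr₁ = V₁/√(g·y₁) = 4.89.

Fr₁ = 4.89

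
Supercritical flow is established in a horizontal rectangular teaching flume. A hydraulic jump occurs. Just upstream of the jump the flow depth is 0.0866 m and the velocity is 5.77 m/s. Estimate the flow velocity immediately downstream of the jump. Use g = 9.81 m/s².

Fr₁ = V₁/√(g·y₁) = 5.77/√(9.81×0.0866) = 6.26.
From the momentum equation for a rectangular channel, y₂/y₁ = ½[√(1 + 8Fr₁²) − 1] = ½[√314.5 − 1] = 8.37.
y₂ = 8.37 × 0.0866 = 0.725 m.
q = V₁·y₁ = 5.77 × 0.0866 = 0.500 m²/s.
V₂ = q/y₂ = 0.500/0.725 = 0.690 m/s.

V₂ = 0.690 m/s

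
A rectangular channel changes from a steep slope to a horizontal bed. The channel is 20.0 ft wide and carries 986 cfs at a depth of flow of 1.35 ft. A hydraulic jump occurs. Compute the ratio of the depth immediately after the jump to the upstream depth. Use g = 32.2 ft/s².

q = Q/b = 986/20.0 = 49.3 ft²/s; V₁ = q/y₁ = 36.5 ft/s. Fr₁ = V₁/√(g·y₁) = 5.54.
By Bélanger, y₂/y₁ = ½[√(1 + 8Fr₁²) − 1] = ½[√246.4 − 1] = 7.35.

y₂/y₁ = 7.35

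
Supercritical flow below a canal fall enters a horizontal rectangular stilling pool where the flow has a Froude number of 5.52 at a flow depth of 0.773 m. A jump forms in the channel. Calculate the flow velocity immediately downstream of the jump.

V₂ = 2.08 m/s

Fr₁ = 5.52 (given).
From the momentum equation for a rectangular channel, y₂/y₁ = ½[√(1 + 8Fr₁²) − 1] = ½[√244.8 − 1] = 7.32.
y₂ = 7.32 × 0.773 = 5.66 m.
V₁ = Fr₁·√(g·y₁) = 5.52×√(9.81×0.773) = 15.2 m/s; q = V₁·y₁ = 11.8 m²/s.
V₂ = q/y₂ = 11.8/5.66 = 2.08 m/s.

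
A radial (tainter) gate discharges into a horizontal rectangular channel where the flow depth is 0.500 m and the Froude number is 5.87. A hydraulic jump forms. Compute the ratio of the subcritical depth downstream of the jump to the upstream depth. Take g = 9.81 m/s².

y₂/y₁ = 7.82

Fr₁ = 5.87 (given).
Sequent-depth ratio: y₂/y₁ = ½[√(1 + 8Fr₁²) − 1] = ½[√276.7 − 1] = 7.82.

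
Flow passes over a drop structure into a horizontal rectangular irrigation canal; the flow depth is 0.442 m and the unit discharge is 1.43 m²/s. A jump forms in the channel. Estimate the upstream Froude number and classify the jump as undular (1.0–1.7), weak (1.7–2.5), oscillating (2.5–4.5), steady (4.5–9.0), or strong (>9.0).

Fr₁ = 1.55; undular jump

V₁ = q/y₁ = 1.43/0.442 = 3.24 m/s. Fr₁ = V₁/√(g·y₁) = 3.24/√(9.81×0.442) = 1.55.
Fr₁ = 1.55 lies in the undular range.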